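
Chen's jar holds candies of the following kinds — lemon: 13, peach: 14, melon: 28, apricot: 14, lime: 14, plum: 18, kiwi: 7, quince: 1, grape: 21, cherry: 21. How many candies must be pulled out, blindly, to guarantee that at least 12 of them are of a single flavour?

97

Pigeonhole: put each drawn candy into a box by flavour. The largest draw with every box below 12 takes min(count, 11) from each flavour; flavours with fewer than 11 contribute all they have.
Σ min(cᵢ, 11) = 11 + 11 + 11 + 11 + 11 + 11 + 7 + 1 + 11 + 11 = 96.
Draw number 96 + 1 = 97 must push one box to 12.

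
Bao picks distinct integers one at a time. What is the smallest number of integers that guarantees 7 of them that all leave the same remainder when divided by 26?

By the pigeonhole principle, the 26 residue classes mod 26 are the pigeonholes.
With 156 integers one could put 6 in each residue class and have no class reach 7.
The 157th integer pushes some class to 7, so 26·6 + 1 = 157.

157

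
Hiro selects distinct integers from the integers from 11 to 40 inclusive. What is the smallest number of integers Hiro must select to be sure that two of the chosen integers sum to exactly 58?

Group the elements by complementary pair {x, 58−x}: {18,40}, {19,39}, {20,38}, …, giving 11 two-element pairs, the single value 29 (it cannot pair with itself since the integers are distinct), and 7 integers whose partner 58−x falls outside [11,40].
Treating each of those 19 groups as a pigeonhole, one can pick one integer per group — 19 integers — with no two summing to 58.
The 20th integer lands in an occupied pair, forcing a sum of 58.

20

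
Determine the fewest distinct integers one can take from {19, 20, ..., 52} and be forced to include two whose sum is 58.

25

Two chosen integers sum to 58 exactly when both halves of some pair {x, 58−x} with 19 ≤ x ≤ 58−x ≤ 39 are chosen — 10 such pairs.
The remaining 14 elements (those with no distinct partner in range) can never complete a 58-sum, so the worst case takes all of them and one from each pair: 14 + 10 = 24.
Pigeonhole: the 25th integer has to be the second member of some pair, so 24 + 1 = 25.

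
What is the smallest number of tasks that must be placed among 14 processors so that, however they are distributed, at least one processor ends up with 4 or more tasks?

43

With 42 tasks one could put exactly 3 in each of the 14 processors, and no processor would reach 4.
By pigeonhole, one more task must land in a processor that already has 3, giving it 4.
So 14 × 3 + 1 = 43 tasks are required.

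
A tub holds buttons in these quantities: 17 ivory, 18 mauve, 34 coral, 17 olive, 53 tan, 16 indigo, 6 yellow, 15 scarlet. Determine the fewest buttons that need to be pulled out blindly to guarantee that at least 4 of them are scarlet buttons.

In the worst case for collecting scarlet buttons, every non-scarlet button comes out first.
There are 17 + 18 + 34 + 17 + 53 + 16 + 6 = 161 non-scarlet buttons altogether.
After those, each further button must be scarlet, so 161 + 4 = 165 draws guarantee 4 scarlet buttons.

165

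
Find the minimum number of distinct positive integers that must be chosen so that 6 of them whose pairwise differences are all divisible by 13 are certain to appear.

66

Integers whose pairwise differences are multiples of 13 are exactly those sharing a remainder mod 13. The 13 residue classes mod 13 are the pigeonholes.
With 65 integers one could put 5 in each residue class and have no class reach 6.
The 66th integer pushes some class to 6, so 13·5 + 1 = 66.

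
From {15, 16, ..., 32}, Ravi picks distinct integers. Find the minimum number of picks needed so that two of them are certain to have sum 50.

Group the elements by complementary pair {x, 50−x}: {18,32}, {19,31}, {20,30}, …, giving 7 two-element pairs, the single value 25 (it cannot pair with itself since the integers are distinct), and 3 integers whose partner 50−x falls outside [15,32].
Treating each of those 11 groups as a pigeonhole, one can pick one integer per group — 11 integers — with no two summing to 50.
The 12th integer lands in an occupied pair, forcing a sum of 50.

12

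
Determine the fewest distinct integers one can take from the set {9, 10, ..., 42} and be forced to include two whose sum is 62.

24

Group the elements by complementary pair {x, 62−x}: {20,42}, {21,41}, {22,40}, …, giving 11 two-element pairs, the single value 31 (it cannot pair with itself since the integers are distinct), and 11 integers whose partner 62−x falls outside [9,42].
Treating each of those 23 groups as a pigeonhole, one can pick one integer per group — 23 integers — with no two summing to 62.
The 24th integer lands in an occupied pair, forcing a sum of 62.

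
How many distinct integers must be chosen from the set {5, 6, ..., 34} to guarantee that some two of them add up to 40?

Two chosen integers sum to 40 exactly when both halves of some pair {x, 40−x} with 6 ≤ x ≤ 40−x ≤ 34 are chosen — 14 such pairs.
The remaining 2 elements (those with no distinct partner in range) can never complete a 40-sum, so the worst case takes all of them and one from each pair: 2 + 14 = 16.
By pigeonhole, the 17th integer has to be the second member of some pair, so 16 + 1 = 17.

17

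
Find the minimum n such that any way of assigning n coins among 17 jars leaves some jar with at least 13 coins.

205

With 204 coins one could put exactly 12 in each of the 17 jars, and no jar would reach 13.
By pigeonhole, one more coin must land in a jar that already has 12, giving it 13.
So 17 × 12 + 1 = 205 coins are required.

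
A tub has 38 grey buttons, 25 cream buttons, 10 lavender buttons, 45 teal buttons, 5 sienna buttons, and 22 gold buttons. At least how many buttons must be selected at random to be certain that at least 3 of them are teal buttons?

103

In the worst case for collecting teal buttons, every non-teal button comes out first.
There are 38 + 25 + 10 + 5 + 22 = 100 non-teal buttons altogether.
After those, each further button must be teal, so 100 + 3 = 103 draws guarantee 3 teal buttons.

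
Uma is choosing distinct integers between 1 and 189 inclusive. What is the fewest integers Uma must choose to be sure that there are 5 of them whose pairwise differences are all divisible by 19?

77

Integers whose pairwise differences are multiples of 19 are exactly those sharing a remainder mod 19. By the pigeonhole principle, the 19 residue classes mod 19 are the pigeonholes.
With 76 integers one could put 4 in each residue class and have no class reach 5.
The 77th integer pushes some class to 5, so 19·4 + 1 = 77.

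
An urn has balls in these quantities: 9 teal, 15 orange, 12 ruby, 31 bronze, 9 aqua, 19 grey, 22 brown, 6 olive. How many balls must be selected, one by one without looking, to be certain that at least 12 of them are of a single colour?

By pigeonhole, put each drawn ball into a box by colour. The largest draw with every box below 12 takes min(count, 11) from each colour; colours with fewer than 11 contribute all they have.
Σ min(cᵢ, 11) = 9 + 11 + 11 + 11 + 9 + 11 + 11 + 6 = 79.
Draw number 79 + 1 = 80 must push one box to 12.

80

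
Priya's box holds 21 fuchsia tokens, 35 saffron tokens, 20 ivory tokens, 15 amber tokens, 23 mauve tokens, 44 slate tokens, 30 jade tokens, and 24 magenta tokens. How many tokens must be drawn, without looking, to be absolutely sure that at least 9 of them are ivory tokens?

201

In the worst case for collecting ivory tokens, every non-ivory token comes out first.
There are 21 + 35 + 15 + 23 + 44 + 30 + 24 = 192 non-ivory tokens altogether.
After those, each further token must be ivory, so 192 + 9 = 201 draws guarantee 9 ivory tokens.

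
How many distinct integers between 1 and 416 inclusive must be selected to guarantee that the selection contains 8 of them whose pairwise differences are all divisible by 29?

Integers whose pairwise differences are multiples of 29 are exactly those sharing a remainder mod 29. The 29 residue classes mod 29 are the pigeonholes.
With 203 integers one could put 7 in each residue class and have no class reach 8.
The 204th integer pushes some class to 8, so 29·7 + 1 = 204.

204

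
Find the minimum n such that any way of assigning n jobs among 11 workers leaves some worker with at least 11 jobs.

111

With 110 jobs one could put exactly 10 in each of the 11 workers, and no worker would reach 11.
One more job must land in a worker that already has 10, giving it 11.
So 11 × 10 + 1 = 111 jobs are required.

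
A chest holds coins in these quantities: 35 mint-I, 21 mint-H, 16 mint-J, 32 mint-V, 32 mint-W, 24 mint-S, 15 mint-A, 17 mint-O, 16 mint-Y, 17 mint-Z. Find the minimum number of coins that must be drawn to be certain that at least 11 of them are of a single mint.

An adversary could hand out at most 10 coins per mint: 10 + 10 + 10 + 10 + 10 + 10 + 10 + 10 + 10 + 10 = 100 coins and still no mint has 11.
One more coin lands in a mint already at 10, so 101 draws are enough and 100 are not.

101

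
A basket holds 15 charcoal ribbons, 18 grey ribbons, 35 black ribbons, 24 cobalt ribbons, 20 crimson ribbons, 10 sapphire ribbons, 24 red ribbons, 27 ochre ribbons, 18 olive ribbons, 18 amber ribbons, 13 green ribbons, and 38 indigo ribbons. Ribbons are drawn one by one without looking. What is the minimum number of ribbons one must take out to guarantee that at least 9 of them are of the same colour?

Put each drawn ribbon into a box by colour. The largest draw with every box below 9 takes min(count, 8) from each colour.
Σ min(cᵢ, 8) = 8 + 8 + 8 + 8 + 8 + 8 + 8 + 8 + 8 + 8 + 8 + 8 = 96.
Draw number 96 + 1 = 97 must push one box to 9.

97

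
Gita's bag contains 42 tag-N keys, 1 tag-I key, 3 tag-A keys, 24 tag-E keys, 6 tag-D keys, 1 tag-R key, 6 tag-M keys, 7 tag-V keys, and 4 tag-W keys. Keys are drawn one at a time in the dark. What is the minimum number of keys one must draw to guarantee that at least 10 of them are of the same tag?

An adversary could hand out at most 9 keys per tag (7 tags run out sooner): 9 + 1 + 3 + 9 + 6 + 1 + 6 + 7 + 4 = 46 keys and still no tag has 10.
One more key lands in a tag already at 9, so 47 draws are enough and 46 are not.

47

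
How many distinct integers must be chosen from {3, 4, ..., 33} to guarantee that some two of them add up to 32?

A set avoiding the sum 32 can contain at most one of each pair {x, 32−x}, plus the 5 elements whose complement lies outside the range or equal to its own complement.
The integers 16, …, 33 (18 of them) are such a set: any two sum to at least 16+17 = 33 > 32.
Pigeonhole: any 19th integer completes one of the 13 pairs, so 19 choices force a sum of 32.

19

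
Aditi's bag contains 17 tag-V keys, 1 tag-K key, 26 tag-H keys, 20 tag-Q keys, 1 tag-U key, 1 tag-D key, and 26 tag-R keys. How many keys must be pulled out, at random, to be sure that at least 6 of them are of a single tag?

An adversary could hand out at most 5 keys per tag (tag-K, tag-U, tag-D run out sooner): 5 + 1 + 5 + 5 + 1 + 1 + 5 = 23 keys and still no tag has 6.
One more key lands in a tag already at 5, so 24 draws are enough and 23 are not.

24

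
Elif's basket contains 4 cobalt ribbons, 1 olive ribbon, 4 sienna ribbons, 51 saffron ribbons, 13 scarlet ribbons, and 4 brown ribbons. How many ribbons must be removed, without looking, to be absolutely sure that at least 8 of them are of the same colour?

An adversary could hand out at most 7 ribbons per colour (4 colours run out sooner): 4 + 1 + 4 + 7 + 7 + 4 = 27 ribbons and still no colour has 8.
One more ribbon lands in a colour already at 7, so 28 draws are enough and 27 are not.

28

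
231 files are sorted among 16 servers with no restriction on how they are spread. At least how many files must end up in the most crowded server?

The 16 servers are the holes and the 231 files are the pigeons.
If every server held at most 14 files, the total would be at most 16 × 14 = 224, which is less than 231.
So some server holds at least ⌈231/16⌉ = 15 files.

15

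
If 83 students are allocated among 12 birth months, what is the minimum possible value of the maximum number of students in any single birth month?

7

The 12 birth months are the holes and the 83 students are the pigeons.
If every birth month held at most 6 students, the total would be at most 12 × 6 = 72, which is less than 83.
So some birth month holds at least ⌈83/12⌉ = 7 students.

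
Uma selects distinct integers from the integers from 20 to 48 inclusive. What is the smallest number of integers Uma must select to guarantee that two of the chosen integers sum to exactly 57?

21

Two chosen integers sum to 57 exactly when both halves of some pair {x, 57−x} with 20 ≤ x ≤ 57−x ≤ 37 are chosen — 9 such pairs.
The remaining 11 elements (those with no distinct partner in range) can never complete a 57-sum, so the worst case takes all of them and one from each pair: 11 + 9 = 20.
The 21st integer has to be the second member of some pair, so 20 + 1 = 21.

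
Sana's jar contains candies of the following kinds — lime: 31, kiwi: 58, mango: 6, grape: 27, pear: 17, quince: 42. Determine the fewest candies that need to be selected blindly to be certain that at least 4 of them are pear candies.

168

In the worst case for collecting pear candies, every non-pear candy comes out first.
There are 31 + 58 + 6 + 27 + 42 = 164 non-pear candies altogether.
After those, each further candy must be pear, so 164 + 4 = 168 draws guarantee 4 pear candies.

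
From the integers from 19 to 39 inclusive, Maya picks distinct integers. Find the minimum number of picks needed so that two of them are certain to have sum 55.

Group the elements by complementary pair {x, 55−x}: {19,36}, {20,35}, {21,34}, …, giving 9 two-element pairs and 3 integers whose partner 55−x falls outside [19,39].
Treating each of those 12 groups as a pigeonhole, one can pick one integer per group — 12 integers — with no two summing to 55.
The 13th integer lands in an occupied pair, forcing a sum of 55.

13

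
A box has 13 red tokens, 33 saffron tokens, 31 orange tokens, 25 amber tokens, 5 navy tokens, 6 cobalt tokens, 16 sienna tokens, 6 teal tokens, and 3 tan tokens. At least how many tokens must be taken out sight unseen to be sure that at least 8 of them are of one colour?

56

An adversary could hand out at most 7 tokens per colour (4 colours run out sooner): 7 + 7 + 7 + 7 + 5 + 6 + 7 + 6 + 3 = 55 tokens and still no colour has 8.
By the pigeonhole principle, one more token lands in a colour already at 7, so 56 draws are enough and 55 are not.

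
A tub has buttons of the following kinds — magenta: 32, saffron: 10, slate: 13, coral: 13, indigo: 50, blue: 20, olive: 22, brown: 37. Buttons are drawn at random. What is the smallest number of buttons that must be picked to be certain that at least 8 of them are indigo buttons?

155

In the worst case for collecting indigo buttons, every non-indigo button comes out first.
There are 32 + 10 + 13 + 13 + 20 + 22 + 37 = 147 non-indigo buttons altogether.
After those, each further button must be indigo, so 147 + 8 = 155 draws guarantee 8 indigo buttons.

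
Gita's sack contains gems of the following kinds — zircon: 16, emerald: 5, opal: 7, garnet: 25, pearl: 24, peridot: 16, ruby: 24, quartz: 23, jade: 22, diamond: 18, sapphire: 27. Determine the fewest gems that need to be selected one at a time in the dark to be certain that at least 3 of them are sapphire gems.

183

In the worst case for collecting sapphire gems, every non-sapphire gem comes out first.
There are 16 + 5 + 7 + 25 + 24 + 16 + 24 + 23 + 22 + 18 = 180 non-sapphire gems altogether.
After those, each further gem must be sapphire, so 180 + 3 = 183 draws guarantee 3 sapphire gems.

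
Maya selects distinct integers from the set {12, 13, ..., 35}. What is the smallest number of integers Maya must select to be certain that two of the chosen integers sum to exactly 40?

A set avoiding the sum 40 can contain at most one of each pair {x, 40−x}, plus the 8 elements whose complement lies outside the range or equal to its own complement.
The integers 20, …, 35 (16 of them) are such a set: any two sum to at least 20+21 = 41 > 40.
By pigeonhole, any 17th integer completes one of the 8 pairs, so 17 choices force a sum of 40.

17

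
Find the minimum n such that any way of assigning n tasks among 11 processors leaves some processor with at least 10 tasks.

100

With 99 tasks one could put exactly 9 in each of the 11 processors, and no processor would reach 10.
One more task must land in a processor that already has 9, giving it 10.
So 11 × 9 + 1 = 100 tasks are required.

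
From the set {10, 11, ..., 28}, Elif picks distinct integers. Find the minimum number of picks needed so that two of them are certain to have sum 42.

13

A set avoiding the sum 42 can contain at most one of each pair {x, 42−x}, plus the 5 elements whose complement lies outside the range or equal to its own complement.
The integers 10, …, 21 (12 of them) are such a set: any two sum to at least 10+11 = 21 and at most 20+21 = 41 < 42.
Any 13th integer completes one of the 7 pairs, so 13 choices force a sum of 42.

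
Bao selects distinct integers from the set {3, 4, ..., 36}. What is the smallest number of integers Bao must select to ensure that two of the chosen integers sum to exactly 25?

Group the elements by complementary pair {x, 25−x}: {3,22}, {4,21}, {5,20}, …, giving 10 two-element pairs and 14 integers whose partner 25−x falls outside [3,36].
By pigeonhole, treating each of those 24 groups as a pigeonhole, one can pick one integer per group — 24 integers — with no two summing to 25.
The 25th integer lands in an occupied pair, forcing a sum of 25.

25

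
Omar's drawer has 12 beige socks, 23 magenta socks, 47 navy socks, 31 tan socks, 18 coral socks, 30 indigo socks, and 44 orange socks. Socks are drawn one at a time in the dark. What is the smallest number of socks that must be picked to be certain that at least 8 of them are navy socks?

166

In the worst case for collecting navy socks, every non-navy sock comes out first.
There are 12 + 23 + 31 + 18 + 30 + 44 = 158 non-navy socks altogether.
After those, each further sock must be navy, so 158 + 8 = 166 draws guarantee 8 navy socks.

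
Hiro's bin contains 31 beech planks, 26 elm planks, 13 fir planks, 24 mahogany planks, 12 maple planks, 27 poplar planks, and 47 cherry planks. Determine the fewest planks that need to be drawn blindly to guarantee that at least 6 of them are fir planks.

173

In the worst case for collecting fir planks, every non-fir plank comes out first.
There are 31 + 26 + 24 + 12 + 27 + 47 = 167 non-fir planks altogether.
After those, each further plank must be fir, so 167 + 6 = 173 draws guarantee 6 fir planks.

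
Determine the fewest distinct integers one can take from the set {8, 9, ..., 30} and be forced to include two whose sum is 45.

16

Group the elements by complementary pair {x, 45−x}: {15,30}, {16,29}, {17,28}, …, giving 8 two-element pairs and 7 integers whose partner 45−x falls outside [8,30].
By pigeonhole, treating each of those 15 groups as a pigeonhole, one can pick one integer per group — 15 integers — with no two summing to 45.
The 16th integer lands in an occupied pair, forcing a sum of 45.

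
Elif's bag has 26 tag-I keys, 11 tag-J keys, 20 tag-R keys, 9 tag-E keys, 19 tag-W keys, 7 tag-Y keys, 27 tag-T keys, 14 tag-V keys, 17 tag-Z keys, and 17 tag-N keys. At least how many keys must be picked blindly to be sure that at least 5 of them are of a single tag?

41

An adversary could hand out at most 4 keys per tag: 4 + 4 + 4 + 4 + 4 + 4 + 4 + 4 + 4 + 4 = 40 keys and still no tag has 5.
One more key lands in a tag already at 4, so 41 draws are enough and 40 are not.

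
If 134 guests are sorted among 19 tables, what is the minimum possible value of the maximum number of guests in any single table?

The 19 tables are the holes and the 134 guests are the pigeons.
If every table held at most 7 guests, the total would be at most 19 × 7 = 133, which is less than 134.
So some table holds at least ⌈134/19⌉ = 8 guests.

8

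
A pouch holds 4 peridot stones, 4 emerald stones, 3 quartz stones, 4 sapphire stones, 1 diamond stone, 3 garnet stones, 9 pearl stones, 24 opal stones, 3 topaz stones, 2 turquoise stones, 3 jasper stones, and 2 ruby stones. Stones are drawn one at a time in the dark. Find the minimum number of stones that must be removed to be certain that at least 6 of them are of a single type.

An adversary could hand out at most 5 stones per type (10 types run out sooner): 4 + 4 + 3 + 4 + 1 + 3 + 5 + 5 + 3 + 2 + 3 + 2 = 39 stones and still no type has 6.
One more stone lands in a type already at 5, so 40 draws are enough and 39 are not.

40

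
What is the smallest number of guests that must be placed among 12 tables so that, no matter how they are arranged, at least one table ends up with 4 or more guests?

37

With 36 guests one could put exactly 3 in each of the 12 tables, and no table would reach 4.
Pigeonhole: one more guest must land in a table that already has 3, giving it 4.
So 12 × 3 + 1 = 37 guests are required.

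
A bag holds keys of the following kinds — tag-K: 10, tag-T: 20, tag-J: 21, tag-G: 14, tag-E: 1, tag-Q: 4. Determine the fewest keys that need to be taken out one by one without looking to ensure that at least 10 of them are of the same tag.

Pigeonhole: put each drawn key into a box by tag. The largest draw with every box below 10 takes min(count, 9) from each tag; tags with fewer than 9 contribute all they have.
Σ min(cᵢ, 9) = 9 + 9 + 9 + 9 + 1 + 4 = 41.
Draw number 41 + 1 = 42 must push one box to 10.

42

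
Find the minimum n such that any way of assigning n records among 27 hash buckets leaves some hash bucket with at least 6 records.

With 135 records one could put exactly 5 in each of the 27 hash buckets, and no hash bucket would reach 6.
One more record must land in a hash bucket that already has 5, giving it 6.
So 27 × 5 + 1 = 136 records are required.

136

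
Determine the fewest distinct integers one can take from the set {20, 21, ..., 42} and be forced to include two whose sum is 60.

14

A set avoiding the sum 60 can contain at most one of each pair {x, 60−x}, plus the 3 elements whose complement lies outside the range or equal to its own complement.
The integers 30, …, 42 (13 of them) are such a set: any two sum to at least 30+31 = 61 > 60.
By pigeonhole, any 14th integer completes one of the 10 pairs, so 14 choices force a sum of 60.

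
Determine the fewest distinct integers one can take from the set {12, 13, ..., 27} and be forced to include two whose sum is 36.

11

Group the elements by complementary pair {x, 36−x}: {12,24}, {13,23}, {14,22}, …, giving 6 two-element pairs, the single value 18 (it cannot pair with itself since the integers are distinct), and 3 integers whose partner 36−x falls outside [12,27].
Treating each of those 10 groups as a pigeonhole, one can pick one integer per group — 10 integers — with no two summing to 36.
The 11th integer lands in an occupied pair, forcing a sum of 36.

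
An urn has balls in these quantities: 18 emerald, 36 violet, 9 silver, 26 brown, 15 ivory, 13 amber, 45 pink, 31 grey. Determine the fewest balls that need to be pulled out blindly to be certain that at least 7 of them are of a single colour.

49

Pigeonhole: put each drawn ball into a box by colour. The largest draw with every box below 7 takes min(count, 6) from each colour.
Σ min(cᵢ, 6) = 6 + 6 + 6 + 6 + 6 + 6 + 6 + 6 = 48.
Draw number 48 + 1 = 49 must push one box to 7.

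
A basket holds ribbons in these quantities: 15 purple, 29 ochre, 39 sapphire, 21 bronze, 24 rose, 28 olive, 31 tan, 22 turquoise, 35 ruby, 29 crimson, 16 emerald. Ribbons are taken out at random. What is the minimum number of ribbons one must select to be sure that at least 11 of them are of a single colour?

111

By the pigeonhole principle, the 11 colours are the holes; the ribbons drawn are the pigeons.
To avoid 11 of any one colour, the worst case takes at most 10 of each colour.
That gives 10 + 10 + 10 + 10 + 10 + 10 + 10 + 10 + 10 + 10 + 10 = 110 ribbons with no colour reaching 11.
The next ribbon forces some colour to 11, so 110 + 1 = 111.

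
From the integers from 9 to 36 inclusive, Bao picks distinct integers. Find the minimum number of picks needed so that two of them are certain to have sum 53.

Two chosen integers sum to 53 exactly when both halves of some pair {x, 53−x} with 17 ≤ x ≤ 53−x ≤ 36 are chosen — 10 such pairs.
The remaining 8 elements (those with no distinct partner in range) can never complete a 53-sum, so the worst case takes all of them and one from each pair: 8 + 10 = 18.
By the pigeonhole principle, the 19th integer has to be the second member of some pair, so 18 + 1 = 19.

19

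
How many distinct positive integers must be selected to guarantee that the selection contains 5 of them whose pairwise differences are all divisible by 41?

Integers whose pairwise differences are multiples of 41 are exactly those sharing a remainder mod 41. The 41 residue classes mod 41 are the pigeonholes.
With 164 integers one could put 4 in each residue class and have no class reach 5.
The 165th integer pushes some class to 5, so 41·4 + 1 = 165.

165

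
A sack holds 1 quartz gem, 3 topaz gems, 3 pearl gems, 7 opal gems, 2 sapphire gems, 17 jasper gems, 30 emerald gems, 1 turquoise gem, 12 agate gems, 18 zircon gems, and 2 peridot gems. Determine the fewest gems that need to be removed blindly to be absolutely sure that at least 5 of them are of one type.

33

An adversary could hand out at most 4 gems per type (6 types run out sooner): 1 + 3 + 3 + 4 + 2 + 4 + 4 + 1 + 4 + 4 + 2 = 32 gems and still no type has 5.
By the pigeonhole principle, one more gem lands in a type already at 4, so 33 draws are enough and 32 are not.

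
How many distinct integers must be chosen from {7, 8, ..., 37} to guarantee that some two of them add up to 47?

18

Group the elements by complementary pair {x, 47−x}: {10,37}, {11,36}, {12,35}, …, giving 14 two-element pairs and 3 integers whose partner 47−x falls outside [7,37].
Pigeonhole: treating each of those 17 groups as a pigeonhole, one can pick one integer per group — 17 integers — with no two summing to 47.
The 18th integer lands in an occupied pair, forcing a sum of 47.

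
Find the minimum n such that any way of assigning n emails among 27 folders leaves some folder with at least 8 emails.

With 189 emails one could put exactly 7 in each of the 27 folders, and no folder would reach 8.
By the pigeonhole principle, one more email must land in a folder that already has 7, giving it 8.
So 27 × 7 + 1 = 190 emails are required.

190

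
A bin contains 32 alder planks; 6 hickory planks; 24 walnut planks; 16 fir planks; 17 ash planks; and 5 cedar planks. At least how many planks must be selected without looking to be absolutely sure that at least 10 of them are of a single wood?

48

Put each drawn plank into a box by wood. The largest draw with every box below 10 takes min(count, 9) from each wood; woods with fewer than 9 contribute all they have.
Σ min(cᵢ, 9) = 9 + 6 + 9 + 9 + 9 + 5 = 47.
Draw number 47 + 1 = 48 must push one box to 10.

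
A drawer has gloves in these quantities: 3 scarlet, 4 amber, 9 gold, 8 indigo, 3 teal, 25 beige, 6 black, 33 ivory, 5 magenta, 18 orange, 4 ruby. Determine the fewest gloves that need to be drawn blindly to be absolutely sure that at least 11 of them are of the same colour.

Put each drawn glove into a box by colour. The largest draw with every box below 11 takes min(count, 10) from each colour; colours with fewer than 10 contribute all they have.
Σ min(cᵢ, 10) = 3 + 4 + 9 + 8 + 3 + 10 + 6 + 10 + 5 + 10 + 4 = 72.
Draw number 72 + 1 = 73 must push one box to 11.

73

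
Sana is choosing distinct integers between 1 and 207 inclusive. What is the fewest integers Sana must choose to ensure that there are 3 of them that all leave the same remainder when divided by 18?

By pigeonhole, the 18 residue classes mod 18 are the pigeonholes.
With 36 integers one could put 2 in each residue class and have no class reach 3.
The 37th integer pushes some class to 3, so 18·2 + 1 = 37.

37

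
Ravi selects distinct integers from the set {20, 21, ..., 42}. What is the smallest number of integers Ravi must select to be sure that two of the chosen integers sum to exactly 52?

18

Group the elements by complementary pair {x, 52−x}: {20,32}, {21,31}, {22,30}, …, giving 6 two-element pairs, the single value 26 (it cannot pair with itself since the integers are distinct), and 10 integers whose partner 52−x falls outside [20,42].
Treating each of those 17 groups as a pigeonhole, one can pick one integer per group — 17 integers — with no two summing to 52.
The 18th integer lands in an occupied pair, forcing a sum of 52.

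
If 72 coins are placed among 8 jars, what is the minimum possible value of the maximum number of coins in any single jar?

By the pigeonhole principle, the 8 jars are the holes and the 72 coins are the pigeons.
If every jar held at most 8 coins, the total would be at most 8 × 8 = 64, which is less than 72.
So some jar holds at least ⌈72/8⌉ = 9 coins.

9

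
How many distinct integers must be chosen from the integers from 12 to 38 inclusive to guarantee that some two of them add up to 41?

A set avoiding the sum 41 can contain at most one of each pair {x, 41−x}, plus the 9 elements whose complement lies outside the range.
The integers 21, …, 38 (18 of them) are such a set: any two sum to at least 21+22 = 43 > 41.
By pigeonhole, any 19th integer completes one of the 9 pairs, so 19 choices force a sum of 41.

19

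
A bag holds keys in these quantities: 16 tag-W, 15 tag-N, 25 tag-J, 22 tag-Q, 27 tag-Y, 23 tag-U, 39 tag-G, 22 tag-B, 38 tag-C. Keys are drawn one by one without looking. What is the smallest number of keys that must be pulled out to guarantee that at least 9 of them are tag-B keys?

214

In the worst case for collecting tag-B keys, every non-tag-B key comes out first.
There are 16 + 15 + 25 + 22 + 27 + 23 + 39 + 38 = 205 non-tag-B keys altogether.
After those, each further key must be tag-B, so 205 + 9 = 214 draws guarantee 9 tag-B keys.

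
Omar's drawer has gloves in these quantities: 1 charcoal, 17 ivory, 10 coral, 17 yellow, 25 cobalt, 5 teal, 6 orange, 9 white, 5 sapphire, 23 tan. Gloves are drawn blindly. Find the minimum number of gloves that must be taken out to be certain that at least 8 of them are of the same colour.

60

An adversary could hand out at most 7 gloves per colour (4 colours run out sooner): 1 + 7 + 7 + 7 + 7 + 5 + 6 + 7 + 5 + 7 = 59 gloves and still no colour has 8.
Pigeonhole: one more glove lands in a colour already at 7, so 60 draws are enough and 59 are not.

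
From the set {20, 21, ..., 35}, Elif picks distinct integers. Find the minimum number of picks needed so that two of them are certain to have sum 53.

A set avoiding the sum 53 can contain at most one of each pair {x, 53−x}, plus the 2 elements whose complement lies outside the range.
The integers 27, …, 35 (9 of them) are such a set: any two sum to at least 27+28 = 55 > 53.
By the pigeonhole principle, any 10th integer completes one of the 7 pairs, so 10 choices force a sum of 53.

10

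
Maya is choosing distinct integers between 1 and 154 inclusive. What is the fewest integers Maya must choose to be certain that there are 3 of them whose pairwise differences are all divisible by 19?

39

Integers whose pairwise differences are multiples of 19 are exactly those sharing a remainder mod 19. The 19 residue classes mod 19 are the pigeonholes.
With 38 integers one could put 2 in each residue class and have no class reach 3.
The 39th integer pushes some class to 3, so 19·2 + 1 = 39.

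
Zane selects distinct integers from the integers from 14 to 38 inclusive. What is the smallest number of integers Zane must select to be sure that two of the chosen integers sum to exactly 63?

A set avoiding the sum 63 can contain at most one of each pair {x, 63−x}, plus the 11 elements whose complement lies outside the range.
The integers 14, …, 31 (18 of them) are such a set: any two sum to at least 14+15 = 29 and at most 30+31 = 61 < 63.
By the pigeonhole principle, any 19th integer completes one of the 7 pairs, so 19 choices force a sum of 63.

19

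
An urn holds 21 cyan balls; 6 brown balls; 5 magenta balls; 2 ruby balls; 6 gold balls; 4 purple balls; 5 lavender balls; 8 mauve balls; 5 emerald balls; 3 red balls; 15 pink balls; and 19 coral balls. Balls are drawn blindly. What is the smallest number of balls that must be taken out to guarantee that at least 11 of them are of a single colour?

By pigeonhole, put each drawn ball into a box by colour. The largest draw with every box below 11 takes min(count, 10) from each colour; colours with fewer than 10 contribute all they have.
Σ min(cᵢ, 10) = 10 + 6 + 5 + 2 + 6 + 4 + 5 + 8 + 5 + 3 + 10 + 10 = 74.
Draw number 74 + 1 = 75 must push one box to 11.

75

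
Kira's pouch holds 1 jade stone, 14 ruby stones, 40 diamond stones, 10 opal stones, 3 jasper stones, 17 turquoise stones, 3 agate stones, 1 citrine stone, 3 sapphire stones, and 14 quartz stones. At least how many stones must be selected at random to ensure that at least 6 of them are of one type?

37

An adversary could hand out at most 5 stones per type (5 types run out sooner): 1 + 5 + 5 + 5 + 3 + 5 + 3 + 1 + 3 + 5 = 36 stones and still no type has 6.
Pigeonhole: one more stone lands in a type already at 5, so 37 draws are enough and 36 are not.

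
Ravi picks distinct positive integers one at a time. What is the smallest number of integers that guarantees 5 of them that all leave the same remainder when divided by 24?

By pigeonhole, the 24 residue classes mod 24 are the pigeonholes.
With 96 integers one could put 4 in each residue class and have no class reach 5.
The 97th integer pushes some class to 5, so 24·4 + 1 = 97.

97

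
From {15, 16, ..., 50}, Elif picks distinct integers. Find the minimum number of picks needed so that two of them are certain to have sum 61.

21

A set avoiding the sum 61 can contain at most one of each pair {x, 61−x}, plus the 4 elements whose complement lies outside the range.
The integers 31, …, 50 (20 of them) are such a set: any two sum to at least 31+32 = 63 > 61.
By the pigeonhole principle, any 21st integer completes one of the 16 pairs, so 21 choices force a sum of 61.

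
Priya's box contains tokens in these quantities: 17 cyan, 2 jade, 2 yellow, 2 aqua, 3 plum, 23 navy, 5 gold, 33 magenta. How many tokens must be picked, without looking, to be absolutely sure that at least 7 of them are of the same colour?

By the pigeonhole principle, the 8 colours are the holes; the tokens drawn are the pigeons.
To avoid 7 of any one colour, the worst case takes at most 6 of each colour, or every token of a colour that has fewer than 6.
That gives 6 + 2 + 2 + 2 + 3 + 6 + 5 + 6 = 32 tokens with no colour reaching 7.
The next token forces some colour to 7, so 32 + 1 = 33.

33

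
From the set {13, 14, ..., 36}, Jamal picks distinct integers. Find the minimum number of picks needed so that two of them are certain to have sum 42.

17

A set avoiding the sum 42 can contain at most one of each pair {x, 42−x}, plus the 8 elements whose complement lies outside the range or equal to its own complement.
The integers 21, …, 36 (16 of them) are such a set: any two sum to at least 21+22 = 43 > 42.
Any 17th integer completes one of the 8 pairs, so 17 choices force a sum of 42.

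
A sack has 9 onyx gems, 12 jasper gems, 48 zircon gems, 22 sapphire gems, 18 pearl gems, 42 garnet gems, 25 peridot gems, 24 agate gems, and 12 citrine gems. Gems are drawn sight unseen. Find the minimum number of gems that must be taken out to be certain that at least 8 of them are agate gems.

In the worst case for collecting agate gems, every non-agate gem comes out first.
There are 9 + 12 + 48 + 22 + 18 + 42 + 25 + 12 = 188 non-agate gems altogether.
After those, each further gem must be agate, so 188 + 8 = 196 draws guarantee 8 agate gems.

196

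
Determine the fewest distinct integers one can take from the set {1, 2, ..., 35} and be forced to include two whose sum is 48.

Group the elements by complementary pair {x, 48−x}: {13,35}, {14,34}, {15,33}, …, giving 11 two-element pairs, the single value 24 (it cannot pair with itself since the integers are distinct), and 12 integers whose partner 48−x falls outside [1,35].
Treating each of those 24 groups as a pigeonhole, one can pick one integer per group — 24 integers — with no two summing to 48.
The 25th integer lands in an occupied pair, forcing a sum of 48.

25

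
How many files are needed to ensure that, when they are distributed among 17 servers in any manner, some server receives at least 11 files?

With 170 files one could put exactly 10 in each of the 17 servers, and no server would reach 11.
By pigeonhole, one more file must land in a server that already has 10, giving it 11.
So 17 × 10 + 1 = 171 files are required.

171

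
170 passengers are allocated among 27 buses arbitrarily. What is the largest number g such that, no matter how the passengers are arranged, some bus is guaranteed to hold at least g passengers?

The 27 buses are the holes and the 170 passengers are the pigeons.
If every bus held at most 6 passengers, the total would be at most 27 × 6 = 162, which is less than 170.
So some bus holds at least ⌈170/27⌉ = 7 passengers.

7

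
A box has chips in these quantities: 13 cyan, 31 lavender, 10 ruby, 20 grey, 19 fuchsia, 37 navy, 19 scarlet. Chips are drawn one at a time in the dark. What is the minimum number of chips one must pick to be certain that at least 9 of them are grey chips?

In the worst case for collecting grey chips, every non-grey chip comes out first.
There are 13 + 31 + 10 + 19 + 37 + 19 = 129 non-grey chips altogether.
After those, each further chip must be grey, so 129 + 9 = 138 draws guarantee 9 grey chips.

138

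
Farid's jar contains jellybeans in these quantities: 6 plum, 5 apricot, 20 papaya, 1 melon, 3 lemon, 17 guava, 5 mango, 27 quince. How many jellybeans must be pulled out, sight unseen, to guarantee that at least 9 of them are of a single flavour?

An adversary could hand out at most 8 jellybeans per flavour (5 flavours run out sooner): 6 + 5 + 8 + 1 + 3 + 8 + 5 + 8 = 44 jellybeans and still no flavour has 9.
One more jellybean lands in a flavour already at 8, so 45 draws are enough and 44 are not.

45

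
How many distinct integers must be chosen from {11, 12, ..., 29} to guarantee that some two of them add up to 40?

Two chosen integers sum to 40 exactly when both halves of some pair {x, 40−x} with 11 ≤ x ≤ 40−x ≤ 29 are chosen — 9 such pairs.
The remaining 1 element (those with no distinct partner in range) can never complete a 40-sum, so the worst case takes all of them and one from each pair: 1 + 9 = 10.
The 11th integer has to be the second member of some pair, so 10 + 1 = 11.

11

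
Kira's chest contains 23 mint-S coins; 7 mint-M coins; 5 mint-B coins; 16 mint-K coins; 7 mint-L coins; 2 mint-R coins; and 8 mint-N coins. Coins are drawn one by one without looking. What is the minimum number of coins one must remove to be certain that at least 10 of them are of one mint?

48

An adversary could hand out at most 9 coins per mint (5 mints run out sooner): 9 + 7 + 5 + 9 + 7 + 2 + 8 = 47 coins and still no mint has 10.
By the pigeonhole principle, one more coin lands in a mint already at 9, so 48 draws are enough and 47 are not.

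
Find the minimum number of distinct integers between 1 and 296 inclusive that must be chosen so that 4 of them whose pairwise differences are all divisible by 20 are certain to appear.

Integers whose pairwise differences are multiples of 20 are exactly those sharing a remainder mod 20. By the pigeonhole principle, the 20 residue classes mod 20 are the pigeonholes.
With 60 integers one could put 3 in each residue class and have no class reach 4.
The 61st integer pushes some class to 4, so 20·3 + 1 = 61.

61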